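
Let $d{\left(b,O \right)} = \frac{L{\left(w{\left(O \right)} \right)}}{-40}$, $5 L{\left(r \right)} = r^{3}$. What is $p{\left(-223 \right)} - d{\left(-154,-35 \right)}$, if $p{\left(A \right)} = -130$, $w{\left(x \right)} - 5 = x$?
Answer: $-265$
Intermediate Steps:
$w{\left(x \right)} = 5 + x$
$L{\left(r \right)} = \frac{r^{3}}{5}$
$d{\left(b,O \right)} = - \frac{\left(5 + O\right)^{3}}{200}$ ($d{\left(b,O \right)} = \frac{\frac{1}{5} \left(5 + O\right)^{3}}{-40} = \frac{\left(5 + O\right)^{3}}{5} \left(- \frac{1}{40}\right) = - \frac{\left(5 + O\right)^{3}}{200}$)
$p{\left(-223 \right)} - d{\left(-154,-35 \right)} = -130 - - \frac{\left(5 - 35\right)^{3}}{200} = -130 - - \frac{\left(-30\right)^{3}}{200} = -130 - \left(- \frac{1}{200}\right) \left(-27000\right) = -130 - 135 = -265$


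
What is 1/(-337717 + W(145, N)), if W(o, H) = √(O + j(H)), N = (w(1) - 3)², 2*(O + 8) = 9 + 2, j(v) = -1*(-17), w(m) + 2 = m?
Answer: -675434/228105544149 - √58/228105544149 ≈ -2.9611e-6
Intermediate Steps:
w(m) = -2 + m
j(v) = 17
O = -5/2 (O = -8 + (9 + 2)/2 = -8 + (½)*11 = -8 + 11/2 = -5/2 ≈ -2.5000)
N = 16 (N = ((-2 + 1) - 3)² = (-1 - 3)² = (-4)² = 16)
W(o, H) = √58/2 (W(o, H) = √(-5/2 + 17) = √(29/2) = √58/2)
1/(-337717 + W(145, N)) = 1/(-337717 + √58/2)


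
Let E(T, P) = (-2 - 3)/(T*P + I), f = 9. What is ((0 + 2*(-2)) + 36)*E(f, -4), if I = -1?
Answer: 160/37 ≈ 4.3243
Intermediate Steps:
E(T, P) = -5/(-1 + P*T) (E(T, P) = (-2 - 3)/(T*P - 1) = -5/(P*T - 1) = -5/(-1 + P*T))
((0 + 2*(-2)) + 36)*E(f, -4) = ((0 + 2*(-2)) + 36)*(-5/(-1 - 4*9)) = ((0 - 4) + 36)*(-5/(-1 - 36)) = (-4 + 36)*(-5/(-37)) = 32*(-5*(-1/37)) = 32*(5/37) = 160/37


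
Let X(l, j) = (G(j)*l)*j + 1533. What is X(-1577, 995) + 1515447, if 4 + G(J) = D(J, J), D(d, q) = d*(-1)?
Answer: 1569062865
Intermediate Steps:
D(d, q) = -d
G(J) = -4 - J
X(l, j) = 1533 + j*l*(-4 - j) (X(l, j) = ((-4 - j)*l)*j + 1533 = (l*(-4 - j))*j + 1533 = j*l*(-4 - j) + 1533 = 1533 + j*l*(-4 - j))
X(-1577, 995) + 1515447 = (1533 - 1*995*(-1577)*(4 + 995)) + 1515447 = (1533 - 1*995*(-1577)*999) + 1515447 = (1533 + 1567545885) + 1515447 = 1567547418 + 1515447 = 1569062865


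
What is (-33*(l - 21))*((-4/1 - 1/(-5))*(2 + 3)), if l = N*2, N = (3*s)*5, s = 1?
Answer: 5643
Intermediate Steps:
N = 15 (N = (3*1)*5 = 3*5 = 15)
l = 30 (l = 15*2 = 30)
(-33*(l - 21))*((-4/1 - 1/(-5))*(2 + 3)) = (-33*(30 - 21))*((-4/1 - 1/(-5))*(2 + 3)) = (-33*9)*((-4*1 - 1*(-⅕))*5) = -297*(-4 + ⅕)*5 = -(-5643)*5/5 = -297*(-19) = 5643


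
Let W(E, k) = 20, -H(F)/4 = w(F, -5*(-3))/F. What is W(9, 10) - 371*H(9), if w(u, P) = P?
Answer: 7480/3 ≈ 2493.3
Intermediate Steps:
H(F) = -60/F (H(F) = -4*(-5*(-3))/F = -60/F)
W(9, 10) - 371*H(9) = 20 - (-22260)/9 = 20 - 371*(-20/3) = 20 + 7420/3 = 7480/3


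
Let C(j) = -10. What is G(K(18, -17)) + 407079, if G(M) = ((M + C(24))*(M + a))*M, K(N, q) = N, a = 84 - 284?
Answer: 380871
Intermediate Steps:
a = -200
G(M) = M*(-200 + M)*(-10 + M) (G(M) = ((M - 10)*(M - 200))*M = ((-10 + M)*(-200 + M))*M = ((-200 + M)*(-10 + M))*M = M*(-200 + M)*(-10 + M))
G(K(18, -17)) + 407079 = 18*(2000 + 18² - 210*18) + 407079 = 18*(2000 + 324 - 3780) + 407079 = 18*(-1456) + 407079 = -26208 + 407079 = 380871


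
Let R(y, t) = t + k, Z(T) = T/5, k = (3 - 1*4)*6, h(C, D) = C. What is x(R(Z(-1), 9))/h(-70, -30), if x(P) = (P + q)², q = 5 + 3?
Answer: -121/70 ≈ -1.7286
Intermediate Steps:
q = 8
k = -6 (k = (3 - 4)*6 = -1*6 = -6)
Z(T) = T/5 (Z(T) = T*(⅕) = T/5)
R(y, t) = -6 + t (R(y, t) = t - 6 = -6 + t)
x(P) = (8 + P)² (x(P) = (P + 8)² = (8 + P)²)
x(R(Z(-1), 9))/h(-70, -30) = (8 + (-6 + 9))²/(-70) = (8 + 3)²*(-1/70) = 11²*(-1/70) = 121*(-1/70) = -121/70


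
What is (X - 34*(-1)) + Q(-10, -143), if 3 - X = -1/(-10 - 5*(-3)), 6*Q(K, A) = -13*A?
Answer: 10411/30 ≈ 347.03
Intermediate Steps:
Q(K, A) = -13*A/6 (Q(K, A) = (-13*A)/6 = -13*A/6)
X = 16/5 (X = 3 - (-1)/(-10 - 5*(-3)) = 3 - (-1)/(-10 + 15) = 3 - (-1)/5 = 3 - 1*(-1/5) = 3 + 1/5 = 16/5 ≈ 3.2000)
(X - 34*(-1)) + Q(-10, -143) = (16/5 - 34*(-1)) - 13/6*(-143) = (16/5 + 34) + 1859/6 = 186/5 + 1859/6 = 10411/30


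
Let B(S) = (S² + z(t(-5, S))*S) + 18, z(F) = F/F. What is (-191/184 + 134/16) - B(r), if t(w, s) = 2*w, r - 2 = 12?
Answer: -20301/92 ≈ -220.66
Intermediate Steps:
r = 14 (r = 2 + 12 = 14)
z(F) = 1
B(S) = 18 + S + S² (B(S) = (S² + 1*S) + 18 = (S² + S) + 18 = (S + S²) + 18 = 18 + S + S²)
(-191/184 + 134/16) - B(r) = (-191/184 + 134/16) - (18 + 14 + 14²) = (-191*1/184 + 134*(1/16)) - (18 + 14 + 196) = (-191/184 + 67/8) - 1*228 = 675/92 - 228 = -20301/92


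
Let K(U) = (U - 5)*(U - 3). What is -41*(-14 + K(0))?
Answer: -41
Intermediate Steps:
K(U) = (-5 + U)*(-3 + U)
-41*(-14 + K(0)) = -41*(-14 + (15 + 0² - 8*0)) = -41*(-14 + (15 + 0 + 0)) = -41*(-14 + 15) = -41*1 = -41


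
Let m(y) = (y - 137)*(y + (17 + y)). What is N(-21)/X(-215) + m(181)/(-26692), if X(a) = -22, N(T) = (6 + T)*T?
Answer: -2193713/146806 ≈ -14.943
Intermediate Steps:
N(T) = T*(6 + T)
m(y) = (-137 + y)*(17 + 2*y)
N(-21)/X(-215) + m(181)/(-26692) = -21*(6 - 21)/(-22) + (-2329 - 257*181 + 2*181²)/(-26692) = -21*(-15)*(-1/22) + (-2329 - 46517 + 2*32761)*(-1/26692) = 315*(-1/22) + (-2329 - 46517 + 65522)*(-1/26692) = -315/22 + 16676*(-1/26692) = -315/22 - 4169/6673 = -2193713/146806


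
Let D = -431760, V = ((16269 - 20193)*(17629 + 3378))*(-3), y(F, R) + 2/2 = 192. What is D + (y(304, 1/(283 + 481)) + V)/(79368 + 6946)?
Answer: -37019638045/86314 ≈ -4.2890e+5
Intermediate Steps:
y(F, R) = 191 (y(F, R) = -1 + 192 = 191)
V = 247294404 (V = -3924*21007*(-3) = -82431468*(-3) = 247294404)
D + (y(304, 1/(283 + 481)) + V)/(79368 + 6946) = -431760 + (191 + 247294404)/(79368 + 6946) = -431760 + 247294595/86314 = -37019638045/86314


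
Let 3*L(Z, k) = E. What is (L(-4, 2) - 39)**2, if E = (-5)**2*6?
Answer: 121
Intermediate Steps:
E = 150 (E = 25*6 = 150)
L(Z, k) = 50 (L(Z, k) = (1/3)*150 = 50)
(L(-4, 2) - 39)**2 = (50 - 39)**2 = 11**2 = 121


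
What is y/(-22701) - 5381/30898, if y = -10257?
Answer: 9274605/33400738 ≈ 0.27768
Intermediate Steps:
y/(-22701) - 5381/30898 = -10257/(-22701) - 5381/30898 = -10257*(-1/22701) - 5381*1/30898 = 3419/7567 - 5381/30898 = 9274605/33400738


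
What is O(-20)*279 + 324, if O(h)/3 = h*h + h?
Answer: 318384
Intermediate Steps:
O(h) = 3*h + 3*h² (O(h) = 3*(h*h + h) = 3*(h² + h) = 3*(h + h²) = 3*h + 3*h²)
O(-20)*279 + 324 = (3*(-20)*(1 - 20))*279 + 324 = (3*(-20)*(-19))*279 + 324 = 1140*279 + 324 = 318060 + 324 = 318384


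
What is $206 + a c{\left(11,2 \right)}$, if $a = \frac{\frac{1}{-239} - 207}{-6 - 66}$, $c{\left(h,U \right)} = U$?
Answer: $\frac{910949}{4302} \approx 211.75$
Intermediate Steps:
$a = \frac{24737}{8604}$ ($a = \frac{- \frac{1}{239} - 207}{-72} = \left(- \frac{49474}{239}\right) \left(- \frac{1}{72}\right) = \frac{24737}{8604} \approx 2.8751$)
$206 + a c{\left(11,2 \right)} = 206 + \frac{24737}{8604} \cdot 2 = 206 + \frac{24737}{4302} = \frac{910949}{4302}$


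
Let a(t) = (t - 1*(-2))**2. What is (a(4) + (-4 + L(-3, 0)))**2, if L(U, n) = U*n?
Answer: 1024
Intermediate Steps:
a(t) = (2 + t)**2 (a(t) = (t + 2)**2 = (2 + t)**2)
(a(4) + (-4 + L(-3, 0)))**2 = ((2 + 4)**2 + (-4 - 3*0))**2 = (6**2 + (-4 + 0))**2 = (36 - 4)**2 = 32**2 = 1024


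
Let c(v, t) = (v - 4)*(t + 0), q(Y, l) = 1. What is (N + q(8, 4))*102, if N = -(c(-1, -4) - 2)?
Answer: -1734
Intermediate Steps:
c(v, t) = t*(-4 + v) (c(v, t) = (-4 + v)*t = t*(-4 + v))
N = -18 (N = -(-4*(-4 - 1) - 2) = -(-4*(-5) - 2) = -(20 - 2) = -1*18 = -18)
(N + q(8, 4))*102 = (-18 + 1)*102 = -17*102 = -1734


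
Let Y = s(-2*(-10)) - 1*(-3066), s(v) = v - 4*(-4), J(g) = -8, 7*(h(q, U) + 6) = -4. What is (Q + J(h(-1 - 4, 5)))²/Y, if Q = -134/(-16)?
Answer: 3/66176 ≈ 4.5334e-5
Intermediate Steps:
h(q, U) = -46/7 (h(q, U) = -6 + (⅐)*(-4) = -6 - 4/7 = -46/7)
s(v) = 16 + v (s(v) = v + 16 = 16 + v)
Q = 67/8 (Q = -134*(-1/16) = 67/8 ≈ 8.3750)
Y = 3102 (Y = (16 - 2*(-10)) - 1*(-3066) = (16 + 20) + 3066 = 36 + 3066 = 3102)
(Q + J(h(-1 - 4, 5)))²/Y = (67/8 - 8)²/3102 = (3/8)²*(1/3102) = (9/64)*(1/3102) = 3/66176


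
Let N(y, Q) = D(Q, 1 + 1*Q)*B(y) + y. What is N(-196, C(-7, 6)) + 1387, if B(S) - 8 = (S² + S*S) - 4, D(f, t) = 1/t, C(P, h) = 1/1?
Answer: 39609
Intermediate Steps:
C(P, h) = 1 (C(P, h) = 1*1 = 1)
B(S) = 4 + 2*S² (B(S) = 8 + ((S² + S*S) - 4) = 8 + ((S² + S²) - 4) = 8 + (2*S² - 4) = 8 + (-4 + 2*S²) = 4 + 2*S²)
N(y, Q) = y + (4 + 2*y²)/(1 + Q) (N(y, Q) = (4 + 2*y²)/(1 + 1*Q) + y = (4 + 2*y²)/(1 + Q) + y = y + (4 + 2*y²)/(1 + Q))
N(-196, C(-7, 6)) + 1387 = (4 + 2*(-196)² - 196*(1 + 1))/(1 + 1) + 1387 = (4 + 2*38416 - 196*2)/2 + 1387 = (4 + 76832 - 392)/2 + 1387 = (½)*76444 + 1387 = 38222 + 1387 = 39609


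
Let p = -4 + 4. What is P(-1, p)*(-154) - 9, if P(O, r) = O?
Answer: 145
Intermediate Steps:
p = 0
P(-1, p)*(-154) - 9 = -1*(-154) - 9 = 154 - 9 = 145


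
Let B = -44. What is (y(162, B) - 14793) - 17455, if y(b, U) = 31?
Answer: -32217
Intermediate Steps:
(y(162, B) - 14793) - 17455 = (31 - 14793) - 17455 = -14762 - 17455 = -32217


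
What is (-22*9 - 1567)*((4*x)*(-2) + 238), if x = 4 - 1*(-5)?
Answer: -292990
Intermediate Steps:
x = 9 (x = 4 + 5 = 9)
(-22*9 - 1567)*((4*x)*(-2) + 238) = (-22*9 - 1567)*((4*9)*(-2) + 238) = (-198 - 1567)*(36*(-2) + 238) = -1765*(-72 + 238) = -1765*166 = -292990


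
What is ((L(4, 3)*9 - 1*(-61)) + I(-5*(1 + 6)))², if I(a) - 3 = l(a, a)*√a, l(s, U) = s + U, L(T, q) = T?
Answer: -161500 - 14000*I*√35 ≈ -1.615e+5 - 82825.0*I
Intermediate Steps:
l(s, U) = U + s
I(a) = 3 + 2*a^(3/2) (I(a) = 3 + (a + a)*√a = 3 + (2*a)*√a = 3 + 2*a^(3/2))
((L(4, 3)*9 - 1*(-61)) + I(-5*(1 + 6)))² = ((4*9 - 1*(-61)) + (3 + 2*(-5*(1 + 6))^(3/2)))² = ((36 + 61) + (3 + 2*(-5*7)^(3/2)))² = (97 + (3 + 2*(-35)^(3/2)))² = (97 + (3 + 2*(-35*I*√35)))² = (97 + (3 - 70*I*√35))² = (100 - 70*I*√35)²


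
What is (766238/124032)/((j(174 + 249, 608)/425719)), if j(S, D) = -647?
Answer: -163101037561/40124352 ≈ -4064.9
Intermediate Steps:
(766238/124032)/((j(174 + 249, 608)/425719)) = (766238/124032)/((-647/425719)) = (766238*(1/124032))/((-647*1/425719)) = 383119/(62016*(-647/425719)) = (383119/62016)*(-425719/647) = -163101037561/40124352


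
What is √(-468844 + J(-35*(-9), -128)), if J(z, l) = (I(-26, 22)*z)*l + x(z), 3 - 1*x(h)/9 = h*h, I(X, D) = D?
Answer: I*√2248882 ≈ 1499.6*I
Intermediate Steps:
x(h) = 27 - 9*h² (x(h) = 27 - 9*h*h = 27 - 9*h²)
J(z, l) = 27 - 9*z² + 22*l*z (J(z, l) = (22*z)*l + (27 - 9*z²) = 22*l*z + (27 - 9*z²) = 27 - 9*z² + 22*l*z)
√(-468844 + J(-35*(-9), -128)) = √(-468844 + (27 - 9*(-35*(-9))² + 22*(-128)*(-35*(-9)))) = √(-468844 + (27 - 9*315² + 22*(-128)*315)) = √(-468844 + (27 - 9*99225 - 887040)) = √(-468844 + (27 - 893025 - 887040)) = √(-468844 - 1780038) = √(-2248882) = I*√2248882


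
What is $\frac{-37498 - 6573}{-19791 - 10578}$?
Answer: $\frac{44071}{30369} \approx 1.4512$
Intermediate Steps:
$\frac{-37498 - 6573}{-19791 - 10578} = - \frac{44071}{-30369} = \left(-44071\right) \left(- \frac{1}{30369}\right) = \frac{44071}{30369}$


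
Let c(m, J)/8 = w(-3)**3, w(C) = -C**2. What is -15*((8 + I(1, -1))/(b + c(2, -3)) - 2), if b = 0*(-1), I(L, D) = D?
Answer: 58355/1944 ≈ 30.018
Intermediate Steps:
c(m, J) = -5832 (c(m, J) = 8*(-1*(-3)**2)**3 = 8*(-1*9)**3 = 8*(-9)**3 = 8*(-729) = -5832)
b = 0
-15*((8 + I(1, -1))/(b + c(2, -3)) - 2) = -15*((8 - 1)/(0 - 5832) - 2) = -15*(7/(-5832) - 2) = -15*(7*(-1/5832) - 2) = -15*(-7/5832 - 2) = -15*(-11671/5832) = 58355/1944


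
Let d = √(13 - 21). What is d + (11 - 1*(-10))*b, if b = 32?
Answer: 672 + 2*I*√2 ≈ 672.0 + 2.8284*I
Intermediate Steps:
d = 2*I*√2 (d = √(-8) = 2*I*√2 ≈ 2.8284*I)
d + (11 - 1*(-10))*b = 2*I*√2 + (11 - 1*(-10))*32 = 2*I*√2 + (11 + 10)*32 = 2*I*√2 + 21*32 = 2*I*√2 + 672 = 672 + 2*I*√2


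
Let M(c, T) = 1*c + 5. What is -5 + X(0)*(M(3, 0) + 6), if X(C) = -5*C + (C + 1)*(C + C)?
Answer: -5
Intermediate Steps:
M(c, T) = 5 + c (M(c, T) = c + 5 = 5 + c)
X(C) = -5*C + 2*C*(1 + C) (X(C) = -5*C + (1 + C)*(2*C) = -5*C + 2*C*(1 + C))
-5 + X(0)*(M(3, 0) + 6) = -5 + (0*(-3 + 2*0))*((5 + 3) + 6) = -5 + (0*(-3 + 0))*(8 + 6) = -5 + (0*(-3))*14 = -5 + 0*14 = -5 + 0 = -5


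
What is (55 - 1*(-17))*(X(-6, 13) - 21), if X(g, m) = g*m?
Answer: -7128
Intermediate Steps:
(55 - 1*(-17))*(X(-6, 13) - 21) = (55 - 1*(-17))*(-6*13 - 21) = (55 + 17)*(-78 - 21) = 72*(-99) = -7128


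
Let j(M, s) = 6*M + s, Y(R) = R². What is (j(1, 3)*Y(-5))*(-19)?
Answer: -4275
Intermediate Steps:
j(M, s) = s + 6*M
(j(1, 3)*Y(-5))*(-19) = ((3 + 6*1)*(-5)²)*(-19) = ((3 + 6)*25)*(-19) = (9*25)*(-19) = 225*(-19) = -4275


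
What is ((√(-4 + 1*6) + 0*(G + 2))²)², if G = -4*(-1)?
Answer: 4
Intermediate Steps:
G = 4
((√(-4 + 1*6) + 0*(G + 2))²)² = ((√(-4 + 1*6) + 0*(4 + 2))²)² = ((√(-4 + 6) + 0*6)²)² = ((√2 + 0)²)² = ((√2)²)² = 2² = 4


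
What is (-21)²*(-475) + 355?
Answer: -209120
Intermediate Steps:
(-21)²*(-475) + 355 = 441*(-475) + 355 = -209475 + 355 = -209120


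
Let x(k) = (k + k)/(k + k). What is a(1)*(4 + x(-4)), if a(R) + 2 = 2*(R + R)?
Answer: 10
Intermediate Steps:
a(R) = -2 + 4*R (a(R) = -2 + 2*(R + R) = -2 + 2*(2*R) = -2 + 4*R)
x(k) = 1 (x(k) = (2*k)/((2*k)) = (2*k)*(1/(2*k)) = 1)
a(1)*(4 + x(-4)) = (-2 + 4*1)*(4 + 1) = (-2 + 4)*5 = 2*5 = 10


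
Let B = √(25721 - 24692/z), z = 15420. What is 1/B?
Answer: √382216627110/99148282 ≈ 0.0062355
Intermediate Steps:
B = √382216627110/3855 (B = √(25721 - 24692/15420) = √(25721 - 24692*1/15420) = √(25721 - 6173/3855) = √(99148282/3855) = √382216627110/3855 ≈ 160.37)
1/B = 1/(√382216627110/3855) = √382216627110/99148282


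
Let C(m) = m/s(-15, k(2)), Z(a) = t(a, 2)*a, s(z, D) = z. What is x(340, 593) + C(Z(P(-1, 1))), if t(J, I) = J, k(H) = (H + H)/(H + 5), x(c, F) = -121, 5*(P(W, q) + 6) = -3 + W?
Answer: -46531/375 ≈ -124.08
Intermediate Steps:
P(W, q) = -33/5 + W/5 (P(W, q) = -6 + (-3 + W)/5 = -6 + (-⅗ + W/5) = -33/5 + W/5)
k(H) = 2*H/(5 + H) (k(H) = (2*H)/(5 + H) = 2*H/(5 + H))
Z(a) = a² (Z(a) = a*a = a²)
C(m) = -m/15 (C(m) = m/(-15) = m*(-1/15) = -m/15)
x(340, 593) + C(Z(P(-1, 1))) = -121 - (-33/5 + (⅕)*(-1))²/15 = -121 - (-33/5 - ⅕)²/15 = -121 - (-34/5)²/15 = -121 - 1/15*1156/25 = -121 - 1156/375 = -46531/375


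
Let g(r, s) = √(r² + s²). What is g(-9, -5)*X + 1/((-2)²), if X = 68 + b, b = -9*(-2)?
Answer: ¼ + 86*√106 ≈ 885.67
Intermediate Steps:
b = 18
X = 86 (X = 68 + 18 = 86)
g(-9, -5)*X + 1/((-2)²) = √((-9)² + (-5)²)*86 + 1/((-2)²) = √(81 + 25)*86 + 1/4 = √106*86 + ¼ = 86*√106 + ¼ = ¼ + 86*√106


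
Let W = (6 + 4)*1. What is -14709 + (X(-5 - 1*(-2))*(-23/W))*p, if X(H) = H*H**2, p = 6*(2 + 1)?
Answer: -67956/5 ≈ -13591.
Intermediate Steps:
W = 10 (W = 10*1 = 10)
p = 18 (p = 6*3 = 18)
X(H) = H**3
-14709 + (X(-5 - 1*(-2))*(-23/W))*p = -14709 + ((-5 - 1*(-2))**3*(-23/10))*18 = -14709 + ((-5 + 2)**3*(-23*1/10))*18 = -14709 + ((-3)**3*(-23/10))*18 = -14709 - 27*(-23/10)*18 = -14709 + (621/10)*18 = -14709 + 5589/5 = -67956/5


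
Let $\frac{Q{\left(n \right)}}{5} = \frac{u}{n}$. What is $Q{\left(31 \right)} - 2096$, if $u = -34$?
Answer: $- \frac{65146}{31} \approx -2101.5$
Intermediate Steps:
$Q{\left(n \right)} = - \frac{170}{n}$ ($Q{\left(n \right)} = 5 \left(- \frac{34}{n}\right) = - \frac{170}{n}$)
$Q{\left(31 \right)} - 2096 = - \frac{170}{31} - 2096 = - \frac{65146}{31}$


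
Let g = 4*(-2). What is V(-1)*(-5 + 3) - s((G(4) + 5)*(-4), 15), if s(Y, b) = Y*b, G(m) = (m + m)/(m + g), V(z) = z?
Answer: 182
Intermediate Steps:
g = -8
G(m) = 2*m/(-8 + m) (G(m) = (m + m)/(m - 8) = (2*m)/(-8 + m) = 2*m/(-8 + m))
V(-1)*(-5 + 3) - s((G(4) + 5)*(-4), 15) = -(-5 + 3) - (2*4/(-8 + 4) + 5)*(-4)*15 = -1*(-2) - (2*4/(-4) + 5)*(-4)*15 = 2 - (2*4*(-¼) + 5)*(-4)*15 = 2 - (-2 + 5)*(-4)*15 = 2 - 3*(-4)*15 = 2 - (-12)*15 = 2 - 1*(-180) = 2 + 180 = 182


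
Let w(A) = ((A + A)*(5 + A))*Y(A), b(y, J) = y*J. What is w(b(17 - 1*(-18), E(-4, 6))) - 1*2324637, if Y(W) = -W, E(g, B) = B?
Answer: -21287637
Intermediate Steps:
b(y, J) = J*y
w(A) = -2*A**2*(5 + A) (w(A) = ((A + A)*(5 + A))*(-A) = ((2*A)*(5 + A))*(-A) = (2*A*(5 + A))*(-A) = -2*A**2*(5 + A))
w(b(17 - 1*(-18), E(-4, 6))) - 1*2324637 = 2*(6*(17 - 1*(-18)))**2*(-5 - 6*(17 - 1*(-18))) - 1*2324637 = 2*(6*(17 + 18))**2*(-5 - 6*(17 + 18)) - 2324637 = 2*(6*35)**2*(-5 - 6*35) - 2324637 = 2*210**2*(-5 - 1*210) - 2324637 = 2*44100*(-5 - 210) - 2324637 = 2*44100*(-215) - 2324637 = -18963000 - 2324637 = -21287637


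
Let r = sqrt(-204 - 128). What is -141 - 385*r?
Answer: -141 - 770*I*sqrt(83) ≈ -141.0 - 7015.0*I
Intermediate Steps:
r = 2*I*sqrt(83) (r = sqrt(-332) = 2*I*sqrt(83) ≈ 18.221*I)
-141 - 385*r = -141 - 770*I*sqrt(83)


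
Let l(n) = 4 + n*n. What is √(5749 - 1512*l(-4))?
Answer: I*√24491 ≈ 156.5*I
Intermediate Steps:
l(n) = 4 + n²
√(5749 - 1512*l(-4)) = √(5749 - 1512*(4 + (-4)²)) = √(5749 - 1512*(4 + 16)) = √(5749 - 1512*20) = √(5749 - 30240) = √(-24491) = I*√24491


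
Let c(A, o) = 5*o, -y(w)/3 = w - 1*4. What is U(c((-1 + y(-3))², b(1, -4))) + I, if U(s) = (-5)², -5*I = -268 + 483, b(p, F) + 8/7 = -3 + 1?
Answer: -18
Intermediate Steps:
b(p, F) = -22/7 (b(p, F) = -8/7 + (-3 + 1) = -8/7 - 2 = -22/7)
y(w) = 12 - 3*w (y(w) = -3*(w - 1*4) = -3*(w - 4) = -3*(-4 + w) = 12 - 3*w)
I = -43 (I = -(-268 + 483)/5 = -⅕*215 = -43)
U(s) = 25
U(c((-1 + y(-3))², b(1, -4))) + I = 25 - 43 = -18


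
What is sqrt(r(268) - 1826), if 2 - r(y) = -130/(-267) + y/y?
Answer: I*sqrt(130137135)/267 ≈ 42.726*I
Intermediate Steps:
r(y) = 137/267 (r(y) = 2 - (-130/(-267) + y/y) = 2 - (-130*(-1/267) + 1) = 2 - (130/267 + 1) = 2 - 1*397/267 = 2 - 397/267 = 137/267)
sqrt(r(268) - 1826) = sqrt(137/267 - 1826) = sqrt(-487405/267) = I*sqrt(130137135)/267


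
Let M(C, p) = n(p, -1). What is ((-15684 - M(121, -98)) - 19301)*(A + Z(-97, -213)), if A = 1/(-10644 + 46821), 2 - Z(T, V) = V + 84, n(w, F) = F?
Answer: -165795752992/36177 ≈ -4.5829e+6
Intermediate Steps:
Z(T, V) = -82 - V (Z(T, V) = 2 - (V + 84) = 2 - (84 + V) = 2 + (-84 - V) = -82 - V)
M(C, p) = -1
A = 1/36177 ≈ 2.7642e-5
((-15684 - M(121, -98)) - 19301)*(A + Z(-97, -213)) = ((-15684 - 1*(-1)) - 19301)*(1/36177 + (-82 - 1*(-213))) = ((-15684 + 1) - 19301)*(1/36177 + (-82 + 213)) = (-15683 - 19301)*(1/36177 + 131) = -34984*4739188/36177 = -165795752992/36177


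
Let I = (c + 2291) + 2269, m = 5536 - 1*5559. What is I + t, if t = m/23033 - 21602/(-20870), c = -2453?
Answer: 506664630413/240349355 ≈ 2108.0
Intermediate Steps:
m = -23 (m = 5536 - 5559 = -23)
t = 248539428/240349355 (t = -23/23033 - 21602/(-20870) = -23*1/23033 - 21602*(-1/20870) = -23/23033 + 10801/10435 = 248539428/240349355 ≈ 1.0341)
I = 2107 (I = (-2453 + 2291) + 2269 = -162 + 2269 = 2107)
I + t = 2107 + 248539428/240349355 = 506664630413/240349355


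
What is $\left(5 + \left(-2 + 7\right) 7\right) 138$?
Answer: $5520$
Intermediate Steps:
$\left(5 + \left(-2 + 7\right) 7\right) 138 = \left(5 + 5 \cdot 7\right) 138 = \left(5 + 35\right) 138 = 40 \cdot 138 = 5520$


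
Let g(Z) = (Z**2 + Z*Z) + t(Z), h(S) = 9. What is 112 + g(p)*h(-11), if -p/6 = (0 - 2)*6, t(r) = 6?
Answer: 93478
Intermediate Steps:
p = 72 (p = -6*(0 - 2)*6 = -(-12)*6 = -6*(-12) = 72)
g(Z) = 6 + 2*Z**2 (g(Z) = (Z**2 + Z*Z) + 6 = (Z**2 + Z**2) + 6 = 2*Z**2 + 6 = 6 + 2*Z**2)
112 + g(p)*h(-11) = 112 + (6 + 2*72**2)*9 = 112 + (6 + 2*5184)*9 = 112 + (6 + 10368)*9 = 112 + 10374*9 = 112 + 93366 = 93478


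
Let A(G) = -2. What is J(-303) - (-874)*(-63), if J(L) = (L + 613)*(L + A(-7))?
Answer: -149612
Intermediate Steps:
J(L) = (-2 + L)*(613 + L) (J(L) = (L + 613)*(L - 2) = (613 + L)*(-2 + L) = (-2 + L)*(613 + L))
J(-303) - (-874)*(-63) = (-1226 + (-303)² + 611*(-303)) - (-874)*(-63) = (-1226 + 91809 - 185133) - 1*55062 = -94550 - 55062 = -149612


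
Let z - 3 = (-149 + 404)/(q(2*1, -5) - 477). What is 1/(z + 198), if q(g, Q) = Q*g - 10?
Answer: 497/99642 ≈ 0.0049879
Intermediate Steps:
q(g, Q) = -10 + Q*g
z = 1236/497 (z = 3 + (-149 + 404)/((-10 - 10) - 477) = 3 + 255/((-10 - 5*2) - 477) = 3 + 255/((-10 - 10) - 477) = 3 + 255/(-20 - 477) = 3 + 255/(-497) = 3 + 255*(-1/497) = 3 - 255/497 = 1236/497 ≈ 2.4869)
1/(z + 198) = 1/(1236/497 + 198) = 1/(99642/497) = 497/99642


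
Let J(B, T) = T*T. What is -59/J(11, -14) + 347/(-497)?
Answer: -13905/13916 ≈ -0.99921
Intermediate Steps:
J(B, T) = T²
-59/J(11, -14) + 347/(-497) = -59/((-14)²) + 347/(-497) = -59/196 + 347*(-1/497) = -59*1/196 - 347/497 = -59/196 - 347/497 = -13905/13916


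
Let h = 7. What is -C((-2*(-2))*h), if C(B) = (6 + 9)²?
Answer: -225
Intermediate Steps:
C(B) = 225 (C(B) = 15² = 225)
-C((-2*(-2))*h) = -1*225 = -225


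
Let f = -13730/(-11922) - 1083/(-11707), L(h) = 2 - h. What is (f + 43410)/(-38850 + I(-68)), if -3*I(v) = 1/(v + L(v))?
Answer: -6058944420776/5422350939709 ≈ -1.1174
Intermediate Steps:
f = 86824318/69785427 (f = -13730*(-1/11922) - 1083*(-1/11707) = 6865/5961 + 1083/11707 = 86824318/69785427 ≈ 1.2442)
I(v) = -1/6 (I(v) = -1/(3*(v + (2 - v))) = -1/3/2 = -1/3*1/2 = -1/6)
(f + 43410)/(-38850 + I(-68)) = (86824318/69785427 + 43410)/(-38850 - 1/6) = 3029472210388/(69785427*(-233101/6)) = (3029472210388/69785427)*(-6/233101) = -6058944420776/5422350939709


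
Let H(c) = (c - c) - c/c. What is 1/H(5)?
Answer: -1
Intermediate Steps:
H(c) = -1 (H(c) = 0 - 1*1 = 0 - 1 = -1)
1/H(5) = 1/(-1) = -1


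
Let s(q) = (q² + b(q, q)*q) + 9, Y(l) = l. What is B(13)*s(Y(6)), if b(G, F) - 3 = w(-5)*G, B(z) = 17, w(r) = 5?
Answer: 4131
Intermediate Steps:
b(G, F) = 3 + 5*G
s(q) = 9 + q² + q*(3 + 5*q) (s(q) = (q² + (3 + 5*q)*q) + 9 = (q² + q*(3 + 5*q)) + 9 = 9 + q² + q*(3 + 5*q))
B(13)*s(Y(6)) = 17*(9 + 3*6 + 6*6²) = 17*(9 + 18 + 6*36) = 17*(9 + 18 + 216) = 17*243 = 4131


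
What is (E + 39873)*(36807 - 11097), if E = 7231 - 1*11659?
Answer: 911290950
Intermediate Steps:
E = -4428 (E = 7231 - 11659 = -4428)
(E + 39873)*(36807 - 11097) = (-4428 + 39873)*(36807 - 11097) = 35445*25710 = 911290950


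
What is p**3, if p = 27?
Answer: 19683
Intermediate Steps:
p**3 = 27**3 = 19683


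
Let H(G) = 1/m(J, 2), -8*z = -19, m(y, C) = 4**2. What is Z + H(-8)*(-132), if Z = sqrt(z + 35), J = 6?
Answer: -33/4 + sqrt(598)/4 ≈ -2.1365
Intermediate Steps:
m(y, C) = 16
z = 19/8 (z = -1/8*(-19) = 19/8 ≈ 2.3750)
Z = sqrt(598)/4 (Z = sqrt(19/8 + 35) = sqrt(299/8) = sqrt(598)/4 ≈ 6.1135)
H(G) = 1/16
Z + H(-8)*(-132) = sqrt(598)/4 + (1/16)*(-132) = sqrt(598)/4 - 33/4 = -33/4 + sqrt(598)/4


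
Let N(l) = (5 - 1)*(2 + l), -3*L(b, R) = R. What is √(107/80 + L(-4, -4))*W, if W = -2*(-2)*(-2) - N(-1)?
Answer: -√9615/5 ≈ -19.611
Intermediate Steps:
L(b, R) = -R/3
N(l) = 8 + 4*l (N(l) = 4*(2 + l) = 8 + 4*l)
W = -12 (W = -2*(-2)*(-2) - (8 + 4*(-1)) = 4*(-2) - (8 - 4) = -8 - 1*4 = -8 - 4 = -12)
√(107/80 + L(-4, -4))*W = √(107/80 - ⅓*(-4))*(-12) = √(107*(1/80) + 4/3)*(-12) = √(107/80 + 4/3)*(-12) = √(641/240)*(-12) = (√9615/60)*(-12) = -√9615/5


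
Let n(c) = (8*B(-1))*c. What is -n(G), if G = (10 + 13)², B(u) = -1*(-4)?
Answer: -16928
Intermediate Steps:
B(u) = 4
G = 529 (G = 23² = 529)
n(c) = 32*c (n(c) = (8*4)*c = 32*c)
-n(G) = -32*529 = -1*16928 = -16928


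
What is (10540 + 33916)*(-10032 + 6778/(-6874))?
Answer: -1532992830088/3437 ≈ -4.4603e+8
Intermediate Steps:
(10540 + 33916)*(-10032 + 6778/(-6874)) = 44456*(-10032 + 6778*(-1/6874)) = 44456*(-10032 - 3389/3437) = 44456*(-34483373/3437) = -1532992830088/3437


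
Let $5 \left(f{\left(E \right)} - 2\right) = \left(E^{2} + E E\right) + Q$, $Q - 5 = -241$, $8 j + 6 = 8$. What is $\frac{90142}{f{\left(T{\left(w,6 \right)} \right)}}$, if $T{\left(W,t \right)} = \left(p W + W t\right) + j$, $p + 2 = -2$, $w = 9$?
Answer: $\frac{3605680}{3521} \approx 1024.1$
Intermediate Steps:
$p = -4$ ($p = -2 - 2 = -4$)
$j = \frac{1}{4}$ ($j = - \frac{3}{4} + \frac{1}{8} \cdot 8 = - \frac{3}{4} + 1 = \frac{1}{4} \approx 0.25$)
$Q = -236$ ($Q = 5 - 241 = -236$)
$T{\left(W,t \right)} = \frac{1}{4} - 4 W + W t$ ($T{\left(W,t \right)} = \left(- 4 W + W t\right) + \frac{1}{4} = \frac{1}{4} - 4 W + W t$)
$f{\left(E \right)} = - \frac{226}{5} + \frac{2 E^{2}}{5}$ ($f{\left(E \right)} = 2 + \frac{\left(E^{2} + E E\right) - 236}{5} = 2 + \frac{\left(E^{2} + E^{2}\right) - 236}{5} = 2 + \frac{2 E^{2} - 236}{5} = 2 + \frac{-236 + 2 E^{2}}{5} = 2 + \left(- \frac{236}{5} + \frac{2 E^{2}}{5}\right) = - \frac{226}{5} + \frac{2 E^{2}}{5}$)
$\frac{90142}{f{\left(T{\left(w,6 \right)} \right)}} = \frac{90142}{- \frac{226}{5} + \frac{2 \left(\frac{1}{4} - 36 + 9 \cdot 6\right)^{2}}{5}} = \frac{90142}{- \frac{226}{5} + \frac{2 \left(\frac{1}{4} - 36 + 54\right)^{2}}{5}} = \frac{90142}{- \frac{226}{5} + \frac{2 \left(\frac{73}{4}\right)^{2}}{5}} = \frac{90142}{- \frac{226}{5} + \frac{2}{5} \cdot \frac{5329}{16}} = \frac{90142}{- \frac{226}{5} + \frac{5329}{40}} = \frac{90142}{\frac{3521}{40}} = 90142 \cdot \frac{40}{3521} = \frac{3605680}{3521}$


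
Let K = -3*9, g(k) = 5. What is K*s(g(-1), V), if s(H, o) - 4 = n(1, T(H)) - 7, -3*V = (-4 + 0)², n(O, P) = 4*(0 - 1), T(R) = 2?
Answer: 189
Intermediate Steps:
K = -27
n(O, P) = -4 (n(O, P) = 4*(-1) = -4)
V = -16/3 (V = -(-4 + 0)²/3 = -⅓*(-4)² = -⅓*16 = -16/3 ≈ -5.3333)
s(H, o) = -7 (s(H, o) = 4 + (-4 - 7) = 4 - 11 = -7)
K*s(g(-1), V) = -27*(-7) = 189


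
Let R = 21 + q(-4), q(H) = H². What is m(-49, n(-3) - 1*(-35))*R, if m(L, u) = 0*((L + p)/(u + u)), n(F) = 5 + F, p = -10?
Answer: 0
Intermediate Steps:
m(L, u) = 0 (m(L, u) = 0*((L - 10)/(u + u)) = 0*((-10 + L)/((2*u))) = 0*((-10 + L)*(1/(2*u))) = 0*((-10 + L)/(2*u)) = 0)
R = 37 (R = 21 + (-4)² = 21 + 16 = 37)
m(-49, n(-3) - 1*(-35))*R = 0*37 = 0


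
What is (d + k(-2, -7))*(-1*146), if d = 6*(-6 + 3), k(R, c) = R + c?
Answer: 3942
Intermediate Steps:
d = -18 (d = 6*(-3) = -18)
(d + k(-2, -7))*(-1*146) = (-18 + (-2 - 7))*(-1*146) = (-18 - 9)*(-146) = -27*(-146) = 3942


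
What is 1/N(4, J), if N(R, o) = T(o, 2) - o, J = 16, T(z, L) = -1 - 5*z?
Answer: -1/97 ≈ -0.010309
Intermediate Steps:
N(R, o) = -1 - 6*o (N(R, o) = (-1 - 5*o) - o = -1 - 6*o)
1/N(4, J) = 1/(-1 - 6*16) = 1/(-1 - 96) = 1/(-97) = -1/97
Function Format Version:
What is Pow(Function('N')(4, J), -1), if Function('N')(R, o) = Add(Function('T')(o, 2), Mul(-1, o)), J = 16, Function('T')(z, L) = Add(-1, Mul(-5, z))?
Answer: Rational(-1, 97) ≈ -0.010309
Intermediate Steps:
Function('N')(R, o) = Add(-1, Mul(-6, o)) (Function('N')(R, o) = Add(Add(-1, Mul(-5, o)), Mul(-1, o)) = Add(-1, Mul(-6, o)))
Pow(Function('N')(4, J), -1) = Pow(Add(-1, Mul(-6, 16)), -1) = Pow(Add(-1, -96), -1) = Pow(-97, -1) = Rational(-1, 97)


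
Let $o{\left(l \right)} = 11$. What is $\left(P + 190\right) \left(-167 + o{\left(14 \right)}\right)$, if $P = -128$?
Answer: $-9672$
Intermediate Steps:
$\left(P + 190\right) \left(-167 + o{\left(14 \right)}\right) = \left(-128 + 190\right) \left(-167 + 11\right) = 62 \left(-156\right) = -9672$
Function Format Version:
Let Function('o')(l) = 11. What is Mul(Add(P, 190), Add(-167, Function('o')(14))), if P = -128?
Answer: -9672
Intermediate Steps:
Mul(Add(P, 190), Add(-167, Function('o')(14))) = Mul(Add(-128, 190), Add(-167, 11)) = Mul(62, -156) = -9672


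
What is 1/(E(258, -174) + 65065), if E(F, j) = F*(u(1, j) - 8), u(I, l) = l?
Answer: 1/18109 ≈ 5.5221e-5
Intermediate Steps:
E(F, j) = F*(-8 + j) (E(F, j) = F*(j - 8) = F*(-8 + j))
1/(E(258, -174) + 65065) = 1/(258*(-8 - 174) + 65065) = 1/(258*(-182) + 65065) = 1/(-46956 + 65065) = 1/18109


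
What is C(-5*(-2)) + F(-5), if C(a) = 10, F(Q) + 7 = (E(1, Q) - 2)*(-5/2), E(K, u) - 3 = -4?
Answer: 21/2 ≈ 10.500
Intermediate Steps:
E(K, u) = -1 (E(K, u) = 3 - 4 = -1)
F(Q) = ½ (F(Q) = -7 + (-1 - 2)*(-5/2) = -7 - (-15)/2 = -7 - 3*(-5/2) = -7 + 15/2 = ½)
C(-5*(-2)) + F(-5) = 10 + ½ = 21/2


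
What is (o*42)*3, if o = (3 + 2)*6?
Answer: 3780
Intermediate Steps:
o = 30 (o = 5*6 = 30)
(o*42)*3 = (30*42)*3 = 1260*3 = 3780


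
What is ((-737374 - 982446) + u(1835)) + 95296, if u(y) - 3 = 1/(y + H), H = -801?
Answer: -1679754713/1034 ≈ -1.6245e+6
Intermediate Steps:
u(y) = 3 + 1/(-801 + y) (u(y) = 3 + 1/(y - 801) = 3 + 1/(-801 + y))
((-737374 - 982446) + u(1835)) + 95296 = ((-737374 - 982446) + (-2402 + 3*1835)/(-801 + 1835)) + 95296 = (-1719820 + (-2402 + 5505)/1034) + 95296 = (-1719820 + (1/1034)*3103) + 95296 = (-1719820 + 3103/1034) + 95296 = -1778290777/1034 + 95296 = -1679754713/1034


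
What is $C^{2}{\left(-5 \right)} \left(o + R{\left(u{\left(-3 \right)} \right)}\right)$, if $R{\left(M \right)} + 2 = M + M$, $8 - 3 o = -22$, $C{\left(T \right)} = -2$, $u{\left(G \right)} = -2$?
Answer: $16$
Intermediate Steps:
$o = 10$ ($o = \frac{8}{3} - - \frac{22}{3} = \frac{8}{3} + \frac{22}{3} = 10$)
$R{\left(M \right)} = -2 + 2 M$ ($R{\left(M \right)} = -2 + \left(M + M\right) = -2 + 2 M$)
$C^{2}{\left(-5 \right)} \left(o + R{\left(u{\left(-3 \right)} \right)}\right) = \left(-2\right)^{2} \left(10 + \left(-2 + 2 \left(-2\right)\right)\right) = 4 \left(10 - 6\right) = 4 \cdot 4 = 16$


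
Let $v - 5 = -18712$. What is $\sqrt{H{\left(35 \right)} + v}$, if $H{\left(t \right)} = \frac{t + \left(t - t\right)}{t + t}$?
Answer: $\frac{3 i \sqrt{8314}}{2} \approx 136.77 i$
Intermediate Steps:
$H{\left(t \right)} = \frac{1}{2}$ ($H{\left(t \right)} = \frac{t + 0}{2 t} = t \frac{1}{2 t} = \frac{1}{2}$)
$v = -18707$ ($v = 5 - 18712 = -18707$)
$\sqrt{H{\left(35 \right)} + v} = \sqrt{\frac{1}{2} - 18707} = \sqrt{- \frac{37413}{2}} = \frac{3 i \sqrt{8314}}{2}$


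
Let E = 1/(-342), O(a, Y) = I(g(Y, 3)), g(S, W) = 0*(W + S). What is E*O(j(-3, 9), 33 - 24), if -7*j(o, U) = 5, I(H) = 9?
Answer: -1/38 ≈ -0.026316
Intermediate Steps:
g(S, W) = 0 (g(S, W) = 0*(S + W) = 0)
j(o, U) = -5/7 (j(o, U) = -1/7*5 = -5/7)
O(a, Y) = 9
E = -1/342 ≈ -0.0029240
E*O(j(-3, 9), 33 - 24) = -1/342*9 = -1/38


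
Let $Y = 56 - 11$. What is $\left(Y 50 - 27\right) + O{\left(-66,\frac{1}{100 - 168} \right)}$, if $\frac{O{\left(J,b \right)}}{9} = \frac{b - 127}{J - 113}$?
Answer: $\frac{27136089}{12172} \approx 2229.4$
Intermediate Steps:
$Y = 45$
$O{\left(J,b \right)} = \frac{9 \left(-127 + b\right)}{-113 + J}$ ($O{\left(J,b \right)} = 9 \frac{b - 127}{J - 113} = 9 \frac{-127 + b}{-113 + J} = \frac{9 \left(-127 + b\right)}{-113 + J}$)
$\left(Y 50 - 27\right) + O{\left(-66,\frac{1}{100 - 168} \right)} = \left(45 \cdot 50 - 27\right) + \frac{9 \left(-127 + \frac{1}{100 - 168}\right)}{-113 - 66} = \left(2250 - 27\right) + \frac{9 \left(-127 + \frac{1}{-68}\right)}{-179} = 2223 + 9 \left(- \frac{1}{179}\right) \left(-127 - \frac{1}{68}\right) = 2223 + 9 \left(- \frac{1}{179}\right) \left(- \frac{8637}{68}\right) = 2223 + \frac{77733}{12172} = \frac{27136089}{12172}$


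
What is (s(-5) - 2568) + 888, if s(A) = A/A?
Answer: -1679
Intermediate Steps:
s(A) = 1
(s(-5) - 2568) + 888 = (1 - 2568) + 888 = -2567 + 888 = -1679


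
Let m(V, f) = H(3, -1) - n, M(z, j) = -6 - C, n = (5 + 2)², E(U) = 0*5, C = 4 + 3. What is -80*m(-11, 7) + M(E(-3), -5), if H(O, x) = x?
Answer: 3987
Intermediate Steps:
C = 7
E(U) = 0
n = 49 (n = 7² = 49)
M(z, j) = -13 (M(z, j) = -6 - 1*7 = -6 - 7 = -13)
m(V, f) = -50 (m(V, f) = -1 - 1*49 = -1 - 49 = -50)
-80*m(-11, 7) + M(E(-3), -5) = -80*(-50) - 13 = 4000 - 13 = 3987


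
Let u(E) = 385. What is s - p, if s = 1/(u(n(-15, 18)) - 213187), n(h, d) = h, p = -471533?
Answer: 100343165465/212802 ≈ 4.7153e+5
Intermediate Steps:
s = -1/212802 (s = 1/(385 - 213187) = 1/(-212802) = -1/212802 ≈ -4.6992e-6)
s - p = -1/212802 - 1*(-471533) = -1/212802 + 471533 = 100343165465/212802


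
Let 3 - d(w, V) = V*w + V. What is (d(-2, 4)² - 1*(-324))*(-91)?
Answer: -33943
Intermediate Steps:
d(w, V) = 3 - V - V*w (d(w, V) = 3 - (V*w + V) = 3 - (V + V*w) = 3 + (-V - V*w) = 3 - V - V*w)
(d(-2, 4)² - 1*(-324))*(-91) = ((3 - 1*4 - 1*4*(-2))² - 1*(-324))*(-91) = ((3 - 4 + 8)² + 324)*(-91) = (7² + 324)*(-91) = (49 + 324)*(-91) = 373*(-91) = -33943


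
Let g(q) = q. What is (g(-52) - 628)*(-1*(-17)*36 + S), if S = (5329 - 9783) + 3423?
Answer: 284920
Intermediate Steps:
S = -1031 (S = -4454 + 3423 = -1031)
(g(-52) - 628)*(-1*(-17)*36 + S) = (-52 - 628)*(-1*(-17)*36 - 1031) = -680*(17*36 - 1031) = -680*(612 - 1031) = -680*(-419) = 284920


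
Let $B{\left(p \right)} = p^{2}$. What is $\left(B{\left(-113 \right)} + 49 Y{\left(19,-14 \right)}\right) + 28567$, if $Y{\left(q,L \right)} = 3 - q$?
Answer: $40552$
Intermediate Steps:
$\left(B{\left(-113 \right)} + 49 Y{\left(19,-14 \right)}\right) + 28567 = \left(\left(-113\right)^{2} + 49 \left(3 - 19\right)\right) + 28567 = \left(12769 + 49 \left(3 - 19\right)\right) + 28567 = \left(12769 + 49 \left(-16\right)\right) + 28567 = \left(12769 - 784\right) + 28567 = 11985 + 28567 = 40552$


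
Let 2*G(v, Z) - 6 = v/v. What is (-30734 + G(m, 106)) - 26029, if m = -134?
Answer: -113519/2 ≈ -56760.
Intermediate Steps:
G(v, Z) = 7/2 (G(v, Z) = 3 + (v/v)/2 = 3 + (1/2)*1 = 3 + 1/2 = 7/2)
(-30734 + G(m, 106)) - 26029 = (-30734 + 7/2) - 26029 = -61461/2 - 26029 = -113519/2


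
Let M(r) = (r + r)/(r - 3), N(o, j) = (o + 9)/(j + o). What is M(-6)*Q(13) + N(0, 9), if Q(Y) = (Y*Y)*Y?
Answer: 8791/3 ≈ 2930.3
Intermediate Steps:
N(o, j) = (9 + o)/(j + o)
Q(Y) = Y³ (Q(Y) = Y²*Y = Y³)
M(r) = 2*r/(-3 + r) (M(r) = (2*r)/(-3 + r) = 2*r/(-3 + r))
M(-6)*Q(13) + N(0, 9) = (2*(-6)/(-3 - 6))*13³ + (9 + 0)/(9 + 0) = (2*(-6)/(-9))*2197 + 9/9 = (2*(-6)*(-⅑))*2197 + (⅑)*9 = (4/3)*2197 + 1 = 8788/3 + 1 = 8791/3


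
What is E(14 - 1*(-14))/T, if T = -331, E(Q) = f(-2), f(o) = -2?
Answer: 2/331 ≈ 0.0060423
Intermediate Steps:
E(Q) = -2
E(14 - 1*(-14))/T = -2/(-331) = -2*(-1/331) = 2/331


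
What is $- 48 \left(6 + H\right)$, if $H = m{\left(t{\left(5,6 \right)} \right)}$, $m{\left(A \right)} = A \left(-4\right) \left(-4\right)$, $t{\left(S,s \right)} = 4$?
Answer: $-3360$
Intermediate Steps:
$m{\left(A \right)} = 16 A$ ($m{\left(A \right)} = - 4 A \left(-4\right) = 16 A$)
$H = 64$ ($H = 16 \cdot 4 = 64$)
$- 48 \left(6 + H\right) = - 48 \left(6 + 64\right) = \left(-48\right) 70 = -3360$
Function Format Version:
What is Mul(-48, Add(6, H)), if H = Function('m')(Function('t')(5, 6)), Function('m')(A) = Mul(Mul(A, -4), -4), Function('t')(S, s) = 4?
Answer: -3360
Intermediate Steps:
Function('m')(A) = Mul(16, A) (Function('m')(A) = Mul(Mul(-4, A), -4) = Mul(16, A))
H = 64 (H = Mul(16, 4) = 64)
Mul(-48, Add(6, H)) = Mul(-48, Add(6, 64)) = Mul(-48, 70) = -3360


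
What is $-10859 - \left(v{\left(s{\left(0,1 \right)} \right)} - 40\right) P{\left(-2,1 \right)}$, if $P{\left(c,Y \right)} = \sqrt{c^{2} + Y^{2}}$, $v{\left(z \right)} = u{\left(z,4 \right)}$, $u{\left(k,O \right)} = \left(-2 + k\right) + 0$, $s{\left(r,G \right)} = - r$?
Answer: $-10859 + 42 \sqrt{5} \approx -10765.0$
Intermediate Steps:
$u{\left(k,O \right)} = -2 + k$
$v{\left(z \right)} = -2 + z$
$P{\left(c,Y \right)} = \sqrt{Y^{2} + c^{2}}$
$-10859 - \left(v{\left(s{\left(0,1 \right)} \right)} - 40\right) P{\left(-2,1 \right)} = -10859 - \left(\left(-2 - 0\right) - 40\right) \sqrt{1^{2} + \left(-2\right)^{2}} = -10859 - \left(\left(-2 + 0\right) - 40\right) \sqrt{1 + 4} = -10859 - \left(-2 - 40\right) \sqrt{5} = -10859 - - 42 \sqrt{5} = -10859 + 42 \sqrt{5}$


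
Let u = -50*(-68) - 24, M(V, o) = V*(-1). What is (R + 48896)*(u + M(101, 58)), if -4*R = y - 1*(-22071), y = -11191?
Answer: 151226400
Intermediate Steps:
M(V, o) = -V
R = -2720 (R = -(-11191 - 1*(-22071))/4 = -(-11191 + 22071)/4 = -¼*10880 = -2720)
u = 3376 (u = 3400 - 24 = 3376)
(R + 48896)*(u + M(101, 58)) = (-2720 + 48896)*(3376 - 1*101) = 46176*(3376 - 101) = 46176*3275 = 151226400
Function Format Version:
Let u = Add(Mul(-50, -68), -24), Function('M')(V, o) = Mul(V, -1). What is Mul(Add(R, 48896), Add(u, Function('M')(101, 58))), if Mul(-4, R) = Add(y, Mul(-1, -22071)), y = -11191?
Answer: 151226400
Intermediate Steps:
Function('M')(V, o) = Mul(-1, V)
R = -2720 (R = Mul(Rational(-1, 4), Add(-11191, Mul(-1, -22071))) = Mul(Rational(-1, 4), Add(-11191, 22071)) = Mul(Rational(-1, 4), 10880) = -2720)
u = 3376 (u = Add(3400, -24) = 3376)
Mul(Add(R, 48896), Add(u, Function('M')(101, 58))) = Mul(Add(-2720, 48896), Add(3376, Mul(-1, 101))) = Mul(46176, Add(3376, -101)) = Mul(46176, 3275) = 151226400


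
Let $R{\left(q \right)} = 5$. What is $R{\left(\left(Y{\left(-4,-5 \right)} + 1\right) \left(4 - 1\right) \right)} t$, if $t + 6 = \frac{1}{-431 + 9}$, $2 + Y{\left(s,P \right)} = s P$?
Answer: $- \frac{12665}{422} \approx -30.012$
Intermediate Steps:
$Y{\left(s,P \right)} = -2 + P s$ ($Y{\left(s,P \right)} = -2 + s P = -2 + P s$)
$t = - \frac{2533}{422}$ ($t = -6 + \frac{1}{-431 + 9} = -6 + \frac{1}{-422} = -6 - \frac{1}{422} = - \frac{2533}{422} \approx -6.0024$)
$R{\left(\left(Y{\left(-4,-5 \right)} + 1\right) \left(4 - 1\right) \right)} t = 5 \left(- \frac{2533}{422}\right) = - \frac{12665}{422}$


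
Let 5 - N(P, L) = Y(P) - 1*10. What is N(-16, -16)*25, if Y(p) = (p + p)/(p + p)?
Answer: 350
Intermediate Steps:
Y(p) = 1 (Y(p) = (2*p)/((2*p)) = (2*p)*(1/(2*p)) = 1)
N(P, L) = 14 (N(P, L) = 5 - (1 - 1*10) = 5 - (1 - 10) = 5 - 1*(-9) = 5 + 9 = 14)
N(-16, -16)*25 = 14*25 = 350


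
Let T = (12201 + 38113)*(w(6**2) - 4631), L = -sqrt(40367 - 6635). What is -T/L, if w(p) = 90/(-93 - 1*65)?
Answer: -9204795358*sqrt(937)/222069 ≈ -1.2688e+6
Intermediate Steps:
w(p) = -45/79 (w(p) = 90/(-93 - 65) = 90/(-158) = 90*(-1/158) = -45/79)
L = -6*sqrt(937) (L = -sqrt(33732) = -6*sqrt(937) ≈ -183.66)
T = -18409590716/79 (T = (12201 + 38113)*(-45/79 - 4631) = 50314*(-365894/79) = -18409590716/79 ≈ -2.3303e+8)
-T/L = -(-18409590716)/(79*((-6*sqrt(937)))) = -(-18409590716)*(-sqrt(937)/5622)/79 = -9204795358*sqrt(937)/222069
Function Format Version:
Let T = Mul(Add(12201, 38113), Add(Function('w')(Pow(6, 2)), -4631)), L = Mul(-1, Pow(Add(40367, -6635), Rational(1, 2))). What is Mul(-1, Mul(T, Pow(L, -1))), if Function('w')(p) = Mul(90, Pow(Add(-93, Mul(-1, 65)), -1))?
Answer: Mul(Rational(-9204795358, 222069), Pow(937, Rational(1, 2))) ≈ -1.2688e+6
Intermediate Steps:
Function('w')(p) = Rational(-45, 79) (Function('w')(p) = Mul(90, Pow(Add(-93, -65), -1)) = Mul(90, Pow(-158, -1)) = Mul(90, Rational(-1, 158)) = Rational(-45, 79))
L = Mul(-6, Pow(937, Rational(1, 2))) (L = Mul(-1, Pow(33732, Rational(1, 2))) = Mul(-1, Mul(6, Pow(937, Rational(1, 2)))) = Mul(-6, Pow(937, Rational(1, 2))) ≈ -183.66)
T = Rational(-18409590716, 79) (T = Mul(Add(12201, 38113), Add(Rational(-45, 79), -4631)) = Mul(50314, Rational(-365894, 79)) = Rational(-18409590716, 79) ≈ -2.3303e+8)
Mul(-1, Mul(T, Pow(L, -1))) = Mul(-1, Mul(Rational(-18409590716, 79), Pow(Mul(-6, Pow(937, Rational(1, 2))), -1))) = Mul(-1, Mul(Rational(-18409590716, 79), Mul(Rational(-1, 5622), Pow(937, Rational(1, 2))))) = Mul(-1, Mul(Rational(9204795358, 222069), Pow(937, Rational(1, 2)))) = Mul(Rational(-9204795358, 222069), Pow(937, Rational(1, 2)))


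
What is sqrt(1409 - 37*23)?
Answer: 3*sqrt(62) ≈ 23.622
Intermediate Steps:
sqrt(1409 - 37*23) = sqrt(1409 - 851) = sqrt(558) = 3*sqrt(62)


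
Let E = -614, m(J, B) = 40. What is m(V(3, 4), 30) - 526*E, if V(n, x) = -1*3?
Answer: 323004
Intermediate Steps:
V(n, x) = -3
m(V(3, 4), 30) - 526*E = 40 - 526*(-614) = 40 + 322964 = 323004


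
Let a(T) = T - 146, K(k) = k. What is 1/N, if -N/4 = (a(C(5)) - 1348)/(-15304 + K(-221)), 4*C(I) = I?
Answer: -15525/5971 ≈ -2.6001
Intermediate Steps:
C(I) = I/4
a(T) = -146 + T
N = -5971/15525 (N = -4*((-146 + (¼)*5) - 1348)/(-15304 - 221) = -4*((-146 + 5/4) - 1348)/(-15525) = -4*(-579/4 - 1348)*(-1)/15525 = -(-5971)*(-1)/15525 = -4*5971/62100 = -5971/15525 ≈ -0.38461)
1/N = 1/(-5971/15525) = -15525/5971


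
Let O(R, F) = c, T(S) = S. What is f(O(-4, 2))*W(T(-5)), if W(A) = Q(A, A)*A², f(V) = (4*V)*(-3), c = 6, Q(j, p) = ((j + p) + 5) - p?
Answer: 0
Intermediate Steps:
Q(j, p) = 5 + j (Q(j, p) = (5 + j + p) - p = 5 + j)
O(R, F) = 6
f(V) = -12*V
W(A) = A²*(5 + A) (W(A) = (5 + A)*A² = A²*(5 + A))
f(O(-4, 2))*W(T(-5)) = (-12*6)*((-5)²*(5 - 5)) = -1800*0 = -72*0 = 0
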